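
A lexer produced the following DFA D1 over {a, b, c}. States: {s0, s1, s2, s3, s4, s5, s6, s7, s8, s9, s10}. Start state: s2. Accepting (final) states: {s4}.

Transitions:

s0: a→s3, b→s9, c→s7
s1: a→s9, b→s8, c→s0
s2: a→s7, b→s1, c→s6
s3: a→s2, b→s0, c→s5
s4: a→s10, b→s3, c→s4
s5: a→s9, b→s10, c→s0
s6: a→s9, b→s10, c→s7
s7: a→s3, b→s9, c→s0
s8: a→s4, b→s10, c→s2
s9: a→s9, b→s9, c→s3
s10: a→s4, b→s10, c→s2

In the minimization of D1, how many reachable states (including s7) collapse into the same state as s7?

2

All states are reachable from the start state.
Initial partition by acceptance: {s4} | {s0,s1,s2,s3,s5,s6,s7,s8,s9,s10}.
On input a, block {s0,s1,s2,s3,s5,s6,s7,s8,s9,s10} splits into {s0,s1,s2,s3,s5,s6,s7,s9} and {s8,s10}.
Refine {s0,s1,s2,s3,s5,s6,s7,s9} on symbol b: members go to different blocks, giving {s0,s2,s3,s7,s9} and {s1,s5,s6}.
On input b, block {s0,s2,s3,s7,s9} splits into {s0,s3,s7,s9} and {s2}.
Split {s0,s3,s7,s9} by δ(·,a) → {s0,s7,s9} and {s3}.
Refine {s0,s7,s9} on symbol a: members go to different blocks, giving {s0,s7} and {s9}.
No further refinement is possible. Final partition (7 blocks): {s4} | {s0,s7} | {s8,s10} | {s1,s5,s6} | {s2} | {s3} | {s9}.
State s7 belongs to the block {s0,s7}, which has 2 states.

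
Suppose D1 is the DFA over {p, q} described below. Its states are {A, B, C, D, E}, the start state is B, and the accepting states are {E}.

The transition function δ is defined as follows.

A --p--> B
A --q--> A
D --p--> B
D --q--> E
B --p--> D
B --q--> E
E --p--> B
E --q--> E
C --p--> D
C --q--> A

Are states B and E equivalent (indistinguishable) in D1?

No

States {A,C} cannot be reached from the start state, so discard them.
P0 = {E} | {B,D}.
Stable partition: {E} | {B,D} — 2 equivalence classes.
B and E end up in different blocks, so they are distinguishable. For instance, the string 'ε' is accepted from only E.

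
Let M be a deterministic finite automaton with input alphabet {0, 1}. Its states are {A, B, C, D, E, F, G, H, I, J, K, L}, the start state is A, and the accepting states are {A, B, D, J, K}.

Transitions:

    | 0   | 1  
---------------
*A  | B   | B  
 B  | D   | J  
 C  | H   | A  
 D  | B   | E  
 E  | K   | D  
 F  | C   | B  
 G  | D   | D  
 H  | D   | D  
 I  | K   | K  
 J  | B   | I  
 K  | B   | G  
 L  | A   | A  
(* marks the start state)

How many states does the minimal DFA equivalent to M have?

First remove the unreachable states {C,F,H,L}; 8 states remain.
P0 = {A,B,D,J,K} | {E,G,I}.
Refine {A,B,D,J,K} on symbol 1: members go to different blocks, giving {D,J,K} and {A,B}.
On input 0, block {A,B} splits into {A} and {B}.
Stable partition: {D,J,K} | {E,G,I} | {A} | {B} — 4 equivalence classes.

4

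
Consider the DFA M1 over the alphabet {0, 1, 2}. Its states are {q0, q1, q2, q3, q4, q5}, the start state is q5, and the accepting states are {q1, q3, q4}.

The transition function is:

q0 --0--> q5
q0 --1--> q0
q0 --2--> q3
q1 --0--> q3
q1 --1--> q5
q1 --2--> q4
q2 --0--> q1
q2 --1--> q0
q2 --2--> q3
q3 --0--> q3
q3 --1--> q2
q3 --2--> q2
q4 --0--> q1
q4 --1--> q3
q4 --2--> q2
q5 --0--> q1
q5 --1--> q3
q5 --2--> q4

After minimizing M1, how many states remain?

All states are reachable from the start state.
P0 = {q1,q3,q4} | {q0,q2,q5}.
Split {q1,q3,q4} by δ(·,1) → {q1,q3} and {q4}.
On input 2, block {q1,q3} splits into {q1} and {q3}.
On input 0, block {q0,q2,q5} splits into {q2,q5} and {q0}.
On input 1, block {q2,q5} splits into {q2} and {q5}.
Stable partition: {q1} | {q2} | {q4} | {q3} | {q0} | {q5} — 6 equivalence classes.

6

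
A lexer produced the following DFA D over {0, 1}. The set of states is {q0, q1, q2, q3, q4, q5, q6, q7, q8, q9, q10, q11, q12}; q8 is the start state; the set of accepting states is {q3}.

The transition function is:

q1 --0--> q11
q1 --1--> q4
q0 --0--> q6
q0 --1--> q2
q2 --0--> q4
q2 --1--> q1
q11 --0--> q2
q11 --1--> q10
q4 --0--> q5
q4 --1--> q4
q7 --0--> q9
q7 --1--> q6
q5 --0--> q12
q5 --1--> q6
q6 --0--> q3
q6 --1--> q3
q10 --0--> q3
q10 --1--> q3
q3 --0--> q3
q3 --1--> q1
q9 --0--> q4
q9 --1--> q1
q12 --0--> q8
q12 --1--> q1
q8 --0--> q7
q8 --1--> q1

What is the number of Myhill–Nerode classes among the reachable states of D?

5

States {q0} cannot be reached from the start state, so discard them.
Start with accepting vs non-accepting: {q3} | {q1,q2,q4,q5,q6,q7,q8,q9,q10,q11,q12}.
On input 0, block {q1,q2,q4,q5,q6,q7,q8,q9,q10,q11,q12} splits into {q1,q2,q4,q5,q7,q8,q9,q11,q12} and {q6,q10}.
Split {q1,q2,q4,q5,q7,q8,q9,q11,q12} by δ(·,1) → {q1,q2,q4,q8,q9,q12} and {q5,q7,q11}.
On input 0, block {q1,q2,q4,q8,q9,q12} splits into {q1,q4,q8} and {q2,q9,q12}.
Stable partition: {q3} | {q1,q4,q8} | {q6,q10} | {q5,q7,q11} | {q2,q9,q12} — 5 equivalence classes.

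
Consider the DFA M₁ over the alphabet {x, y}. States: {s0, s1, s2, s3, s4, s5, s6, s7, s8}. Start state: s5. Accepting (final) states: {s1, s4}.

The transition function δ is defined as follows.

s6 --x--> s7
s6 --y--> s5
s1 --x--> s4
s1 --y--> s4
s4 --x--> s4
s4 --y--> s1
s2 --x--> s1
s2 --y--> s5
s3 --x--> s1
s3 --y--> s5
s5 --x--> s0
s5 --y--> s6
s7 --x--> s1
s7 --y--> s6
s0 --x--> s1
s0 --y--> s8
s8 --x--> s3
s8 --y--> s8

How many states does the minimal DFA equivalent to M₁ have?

3

States {s2} cannot be reached from the start state, so discard them.
Start with accepting vs non-accepting: {s1,s4} | {s0,s3,s5,s6,s7,s8}.
Refine {s0,s3,s5,s6,s7,s8} on symbol x: members go to different blocks, giving {s0,s3,s7} and {s5,s6,s8}.
The partition is now stable with 3 blocks: {s1,s4} | {s0,s3,s7} | {s5,s6,s8}.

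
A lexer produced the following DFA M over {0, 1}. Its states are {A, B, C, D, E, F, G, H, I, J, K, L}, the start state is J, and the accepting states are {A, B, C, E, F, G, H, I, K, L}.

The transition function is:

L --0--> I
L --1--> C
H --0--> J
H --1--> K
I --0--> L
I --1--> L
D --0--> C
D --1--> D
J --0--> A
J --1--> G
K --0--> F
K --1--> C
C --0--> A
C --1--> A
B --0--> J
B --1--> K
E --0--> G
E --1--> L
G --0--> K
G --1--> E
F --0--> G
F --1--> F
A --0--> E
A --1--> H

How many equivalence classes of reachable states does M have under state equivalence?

10

States {B,D} cannot be reached from the start state, so discard them.
Initial partition by acceptance: {A,C,E,F,G,H,I,K,L} | {J}.
On input 0, block {A,C,E,F,G,H,I,K,L} splits into {A,C,E,F,G,I,K,L} and {H}.
Refine {A,C,E,F,G,I,K,L} on symbol 1: members go to different blocks, giving {C,E,F,G,I,K,L} and {A}.
Split {C,E,F,G,I,K,L} by δ(·,0) → {E,F,G,I,K,L} and {C}.
Split {E,F,G,I,K,L} by δ(·,1) → {E,F,G,I} and {K,L}.
Split {E,F,G,I} by δ(·,0) → {E,F} and {G,I}.
Split {E,F} by δ(·,1) → {E} and {F}.
Split {K,L} by δ(·,0) → {K} and {L}.
Split {G,I} by δ(·,0) → {G} and {I}.
No further refinement is possible. Final partition (10 blocks): {E} | {J} | {H} | {A} | {C} | {K} | {G} | {F} | {L} | {I}.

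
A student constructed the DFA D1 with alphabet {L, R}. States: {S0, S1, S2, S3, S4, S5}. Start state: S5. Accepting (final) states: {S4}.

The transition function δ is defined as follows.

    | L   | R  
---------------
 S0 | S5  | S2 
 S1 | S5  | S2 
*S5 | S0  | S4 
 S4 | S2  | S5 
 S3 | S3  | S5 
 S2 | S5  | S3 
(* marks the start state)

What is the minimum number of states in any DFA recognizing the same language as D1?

First remove the unreachable states {S1}; 5 states remain.
P0 = {S4} | {S0,S2,S3,S5}.
Split {S0,S2,S3,S5} by δ(·,R) → {S0,S2,S3} and {S5}.
Split {S0,S2,S3} by δ(·,L) → {S0,S2} and {S3}.
Split {S0,S2} by δ(·,R) → {S0} and {S2}.
Stable partition: {S4} | {S0} | {S5} | {S3} | {S2} — 5 equivalence classes.

5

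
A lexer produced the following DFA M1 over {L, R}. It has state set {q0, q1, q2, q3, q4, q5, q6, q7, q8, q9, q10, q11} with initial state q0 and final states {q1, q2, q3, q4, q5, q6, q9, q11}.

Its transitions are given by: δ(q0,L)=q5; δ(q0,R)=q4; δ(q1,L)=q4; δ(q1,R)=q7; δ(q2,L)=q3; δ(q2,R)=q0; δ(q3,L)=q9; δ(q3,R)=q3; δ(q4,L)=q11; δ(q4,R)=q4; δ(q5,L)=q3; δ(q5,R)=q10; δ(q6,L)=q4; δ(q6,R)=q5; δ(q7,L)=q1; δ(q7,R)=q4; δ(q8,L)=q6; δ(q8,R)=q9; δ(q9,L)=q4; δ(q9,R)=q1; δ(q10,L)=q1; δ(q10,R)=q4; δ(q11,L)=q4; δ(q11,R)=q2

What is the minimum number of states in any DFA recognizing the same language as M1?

4

First remove the unreachable states {q6,q8}; 10 states remain.
Initial partition by acceptance: {q1,q2,q3,q4,q5,q9,q11} | {q0,q7,q10}.
On input R, block {q1,q2,q3,q4,q5,q9,q11} splits into {q3,q4,q9,q11} and {q1,q2,q5}.
Refine {q3,q4,q9,q11} on symbol R: members go to different blocks, giving {q3,q4} and {q9,q11}.
No further refinement is possible. Final partition (4 blocks): {q3,q4} | {q0,q7,q10} | {q1,q2,q5} | {q9,q11}.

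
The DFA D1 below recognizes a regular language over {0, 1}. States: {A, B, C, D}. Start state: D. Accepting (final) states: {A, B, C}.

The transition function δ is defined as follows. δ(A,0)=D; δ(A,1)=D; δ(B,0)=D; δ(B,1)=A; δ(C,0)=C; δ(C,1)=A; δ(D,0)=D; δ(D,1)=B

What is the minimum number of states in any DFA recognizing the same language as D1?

First remove the unreachable states {C}; 3 states remain.
Initial partition by acceptance: {A,B} | {D}.
Split {A,B} by δ(·,1) → {A} and {B}.
The partition is now stable with 3 blocks: {A} | {D} | {B}.

3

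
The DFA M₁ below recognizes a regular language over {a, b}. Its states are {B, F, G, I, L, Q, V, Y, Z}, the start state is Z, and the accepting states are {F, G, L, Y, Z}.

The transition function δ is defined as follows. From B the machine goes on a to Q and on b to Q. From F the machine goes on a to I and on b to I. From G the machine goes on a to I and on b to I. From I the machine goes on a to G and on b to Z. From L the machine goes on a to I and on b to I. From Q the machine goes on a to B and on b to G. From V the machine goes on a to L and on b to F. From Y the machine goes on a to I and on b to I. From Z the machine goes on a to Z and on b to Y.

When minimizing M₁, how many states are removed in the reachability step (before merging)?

Starting at Z and following transitions, the reachable set is {G, I, Y, Z}. That leaves B, F, L, Q, V unreachable — 5 in total.

5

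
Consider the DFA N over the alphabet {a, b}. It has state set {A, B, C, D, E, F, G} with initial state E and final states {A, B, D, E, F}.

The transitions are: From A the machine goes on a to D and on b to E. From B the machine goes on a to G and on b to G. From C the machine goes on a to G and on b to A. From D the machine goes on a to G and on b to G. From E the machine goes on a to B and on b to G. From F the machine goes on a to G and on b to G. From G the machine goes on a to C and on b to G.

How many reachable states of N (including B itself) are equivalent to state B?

2

States {F} cannot be reached from the start state, so discard them.
P0 = {A,B,D,E} | {C,G}.
On input a, block {A,B,D,E} splits into {A,E} and {B,D}.
Split {A,E} by δ(·,b) → {A} and {E}.
Split {C,G} by δ(·,b) → {C} and {G}.
Stable partition: {A} | {C} | {B,D} | {E} | {G} — 5 equivalence classes.
The equivalence class containing B is {B,D}, of size 2.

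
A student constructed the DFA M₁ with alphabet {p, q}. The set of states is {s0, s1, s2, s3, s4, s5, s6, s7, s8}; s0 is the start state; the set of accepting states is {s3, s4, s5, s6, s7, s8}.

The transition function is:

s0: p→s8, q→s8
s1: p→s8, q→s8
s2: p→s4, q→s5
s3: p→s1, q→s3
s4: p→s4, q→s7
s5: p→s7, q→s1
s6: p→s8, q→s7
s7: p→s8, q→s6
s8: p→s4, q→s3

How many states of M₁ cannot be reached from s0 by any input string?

2

BFS from s0 reaches {s0, s1, s3, s4, s6, s7, s8}; the 2 state(s) s2, s5 are never visited.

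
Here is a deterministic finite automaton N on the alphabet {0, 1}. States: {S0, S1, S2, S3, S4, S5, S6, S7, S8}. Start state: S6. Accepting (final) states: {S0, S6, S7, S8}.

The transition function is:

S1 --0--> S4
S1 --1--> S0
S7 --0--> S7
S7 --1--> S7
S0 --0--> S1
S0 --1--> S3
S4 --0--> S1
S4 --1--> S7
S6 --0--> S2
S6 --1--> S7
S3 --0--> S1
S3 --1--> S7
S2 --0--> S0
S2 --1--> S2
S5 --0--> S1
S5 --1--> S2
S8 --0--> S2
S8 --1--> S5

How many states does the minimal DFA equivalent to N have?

6

Reachable states from the start: {S0,S1,S2,S3,S4,S6,S7}. Unreachable: {S5,S8} — drop them.
Initial partition by acceptance: {S0,S6,S7} | {S1,S2,S3,S4}.
Refine {S0,S6,S7} on symbol 0: members go to different blocks, giving {S0,S6} and {S7}.
Refine {S0,S6} on symbol 1: members go to different blocks, giving {S0} and {S6}.
Split {S1,S2,S3,S4} by δ(·,0) → {S1,S3,S4} and {S2}.
Split {S1,S3,S4} by δ(·,1) → {S3,S4} and {S1}.
No further refinement is possible. Final partition (6 blocks): {S0} | {S3,S4} | {S7} | {S6} | {S2} | {S1}.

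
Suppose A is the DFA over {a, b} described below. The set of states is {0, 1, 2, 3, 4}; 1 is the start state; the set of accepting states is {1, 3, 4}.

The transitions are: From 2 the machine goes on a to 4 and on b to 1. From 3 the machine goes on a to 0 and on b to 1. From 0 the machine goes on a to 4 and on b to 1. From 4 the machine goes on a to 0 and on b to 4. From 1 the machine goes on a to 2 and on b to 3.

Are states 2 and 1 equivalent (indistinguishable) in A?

Start with accepting vs non-accepting: {1,3,4} | {0,2}.
No further refinement is possible. Final partition (2 blocks): {1,3,4} | {0,2}.
2 and 1 end up in different blocks, so they are distinguishable. For instance, the string 'ε' is accepted from only 1.

No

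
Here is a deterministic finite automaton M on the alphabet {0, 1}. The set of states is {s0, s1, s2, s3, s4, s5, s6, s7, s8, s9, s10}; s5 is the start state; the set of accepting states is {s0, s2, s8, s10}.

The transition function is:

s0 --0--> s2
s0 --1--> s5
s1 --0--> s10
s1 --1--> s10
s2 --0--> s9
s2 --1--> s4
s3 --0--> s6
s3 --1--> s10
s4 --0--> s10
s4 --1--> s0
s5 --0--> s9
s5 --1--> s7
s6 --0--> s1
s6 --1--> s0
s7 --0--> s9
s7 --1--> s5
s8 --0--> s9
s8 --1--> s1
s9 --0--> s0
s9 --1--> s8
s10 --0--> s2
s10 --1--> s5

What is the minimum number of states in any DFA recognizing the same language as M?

5

States {s3,s6} cannot be reached from the start state, so discard them.
P0 = {s0,s2,s8,s10} | {s1,s4,s5,s7,s9}.
Refine {s0,s2,s8,s10} on symbol 0: members go to different blocks, giving {s0,s10} and {s2,s8}.
On input 0, block {s1,s4,s5,s7,s9} splits into {s1,s4,s9} and {s5,s7}.
On input 1, block {s1,s4,s9} splits into {s1,s4} and {s9}.
Stable partition: {s0,s10} | {s1,s4} | {s2,s8} | {s5,s7} | {s9} — 5 equivalence classes.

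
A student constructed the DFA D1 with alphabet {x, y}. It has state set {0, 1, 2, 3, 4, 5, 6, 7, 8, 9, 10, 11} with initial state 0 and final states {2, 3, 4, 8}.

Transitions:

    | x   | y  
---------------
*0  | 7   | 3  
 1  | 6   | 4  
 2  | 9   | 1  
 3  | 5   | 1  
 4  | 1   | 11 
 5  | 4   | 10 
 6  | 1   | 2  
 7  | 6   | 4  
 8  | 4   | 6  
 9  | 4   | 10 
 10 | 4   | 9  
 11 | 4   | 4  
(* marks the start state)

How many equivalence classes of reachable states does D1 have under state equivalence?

First remove the unreachable states {8}; 11 states remain.
Initial partition by acceptance: {2,3,4} | {0,1,5,6,7,9,10,11}.
Refine {0,1,5,6,7,9,10,11} on symbol x: members go to different blocks, giving {0,1,6,7} and {5,9,10,11}.
Refine {2,3,4} on symbol x: members go to different blocks, giving {2,3} and {4}.
Refine {0,1,6,7} on symbol y: members go to different blocks, giving {0,6} and {1,7}.
On input y, block {5,9,10,11} splits into {5,9,10} and {11}.
No further refinement is possible. Final partition (6 blocks): {2,3} | {0,6} | {5,9,10} | {4} | {1,7} | {11}.

6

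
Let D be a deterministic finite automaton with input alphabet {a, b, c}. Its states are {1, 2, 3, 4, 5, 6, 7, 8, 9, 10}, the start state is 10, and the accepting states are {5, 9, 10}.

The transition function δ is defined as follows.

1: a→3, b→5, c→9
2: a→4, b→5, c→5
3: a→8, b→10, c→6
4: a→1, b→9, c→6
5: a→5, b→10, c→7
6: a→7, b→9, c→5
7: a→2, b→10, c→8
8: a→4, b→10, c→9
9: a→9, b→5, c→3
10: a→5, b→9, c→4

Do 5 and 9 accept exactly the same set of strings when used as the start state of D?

Yes

Every state is reachable, so we keep all 10.
Start with accepting vs non-accepting: {5,9,10} | {1,2,3,4,6,7,8}.
Refine {1,2,3,4,6,7,8} on symbol c: members go to different blocks, giving {1,2,6,8} and {3,4,7}.
No further refinement is possible. Final partition (3 blocks): {5,9,10} | {1,2,6,8} | {3,4,7}.
5 and 9 lie in the same block of the stable partition, so they are equivalent — no string distinguishes them.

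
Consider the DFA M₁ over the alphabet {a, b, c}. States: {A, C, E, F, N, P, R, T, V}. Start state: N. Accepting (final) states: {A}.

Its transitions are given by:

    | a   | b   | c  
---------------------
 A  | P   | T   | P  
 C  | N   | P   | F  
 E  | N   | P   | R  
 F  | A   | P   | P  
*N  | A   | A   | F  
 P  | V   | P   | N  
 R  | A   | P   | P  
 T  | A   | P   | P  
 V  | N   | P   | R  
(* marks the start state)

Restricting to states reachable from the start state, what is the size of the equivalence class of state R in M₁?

Reachable states from the start: {A,F,N,P,R,T,V}. Unreachable: {C,E} — drop them.
P0 = {A} | {F,N,P,R,T,V}.
Split {F,N,P,R,T,V} by δ(·,a) → {F,N,R,T} and {P,V}.
On input b, block {F,N,R,T} splits into {F,R,T} and {N}.
Split {P,V} by δ(·,a) → {V} and {P}.
The partition is now stable with 5 blocks: {A} | {F,R,T} | {V} | {N} | {P}.
State R belongs to the block {F,R,T}, which has 3 states.

3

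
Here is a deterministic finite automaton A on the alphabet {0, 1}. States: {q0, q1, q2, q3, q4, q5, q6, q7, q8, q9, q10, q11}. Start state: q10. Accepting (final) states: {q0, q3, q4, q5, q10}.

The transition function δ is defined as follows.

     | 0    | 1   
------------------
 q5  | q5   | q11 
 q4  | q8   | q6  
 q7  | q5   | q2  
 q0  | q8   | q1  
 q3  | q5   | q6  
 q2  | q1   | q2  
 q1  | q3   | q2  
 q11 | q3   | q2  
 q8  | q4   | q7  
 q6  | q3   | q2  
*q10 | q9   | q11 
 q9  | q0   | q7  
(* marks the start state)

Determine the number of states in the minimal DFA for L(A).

Start with accepting vs non-accepting: {q0,q3,q4,q5,q10} | {q1,q2,q6,q7,q8,q9,q11}.
Split {q0,q3,q4,q5,q10} by δ(·,0) → {q0,q4,q10} and {q3,q5}.
On input 0, block {q1,q2,q6,q7,q8,q9,q11} splits into {q1,q6,q7,q11} and {q8,q9} and {q2}.
No further refinement is possible. Final partition (5 blocks): {q0,q4,q10} | {q1,q6,q7,q11} | {q3,q5} | {q8,q9} | {q2}.

5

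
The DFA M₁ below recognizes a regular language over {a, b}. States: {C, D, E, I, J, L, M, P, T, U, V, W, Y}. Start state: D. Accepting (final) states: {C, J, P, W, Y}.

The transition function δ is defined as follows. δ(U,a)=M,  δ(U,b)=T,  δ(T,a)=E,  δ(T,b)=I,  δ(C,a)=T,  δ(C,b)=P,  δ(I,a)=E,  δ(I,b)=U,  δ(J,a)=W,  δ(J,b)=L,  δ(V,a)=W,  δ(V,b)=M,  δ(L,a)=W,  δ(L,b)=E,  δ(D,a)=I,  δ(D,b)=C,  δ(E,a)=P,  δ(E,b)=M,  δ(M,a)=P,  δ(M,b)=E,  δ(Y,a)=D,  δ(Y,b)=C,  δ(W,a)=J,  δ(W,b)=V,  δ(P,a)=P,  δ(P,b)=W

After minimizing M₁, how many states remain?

7

Reachable states from the start: {C,D,E,I,J,L,M,P,T,U,V,W}. Unreachable: {Y} — drop them.
P0 = {C,J,P,W} | {D,E,I,L,M,T,U,V}.
On input a, block {C,J,P,W} splits into {J,P,W} and {C}.
Split {J,P,W} by δ(·,b) → {J,W} and {P}.
Refine {D,E,I,L,M,T,U,V} on symbol a: members go to different blocks, giving {D,I,T,U} and {L,V} and {E,M}.
Refine {D,I,T,U} on symbol a: members go to different blocks, giving {I,T,U} and {D}.
Stable partition: {J,W} | {I,T,U} | {C} | {P} | {L,V} | {E,M} | {D} — 7 equivalence classes.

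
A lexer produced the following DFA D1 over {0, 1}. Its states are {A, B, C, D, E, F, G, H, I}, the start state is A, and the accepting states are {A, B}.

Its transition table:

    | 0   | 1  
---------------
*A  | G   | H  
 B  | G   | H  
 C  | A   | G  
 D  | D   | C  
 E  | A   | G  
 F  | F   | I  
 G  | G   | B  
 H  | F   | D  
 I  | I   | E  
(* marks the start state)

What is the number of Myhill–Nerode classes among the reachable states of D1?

5

Initial partition by acceptance: {A,B} | {C,D,E,F,G,H,I}.
Split {C,D,E,F,G,H,I} by δ(·,0) → {D,F,G,H,I} and {C,E}.
Refine {D,F,G,H,I} on symbol 1: members go to different blocks, giving {D,I} and {F,H} and {G}.
The partition is now stable with 5 blocks: {A,B} | {D,I} | {C,E} | {F,H} | {G}.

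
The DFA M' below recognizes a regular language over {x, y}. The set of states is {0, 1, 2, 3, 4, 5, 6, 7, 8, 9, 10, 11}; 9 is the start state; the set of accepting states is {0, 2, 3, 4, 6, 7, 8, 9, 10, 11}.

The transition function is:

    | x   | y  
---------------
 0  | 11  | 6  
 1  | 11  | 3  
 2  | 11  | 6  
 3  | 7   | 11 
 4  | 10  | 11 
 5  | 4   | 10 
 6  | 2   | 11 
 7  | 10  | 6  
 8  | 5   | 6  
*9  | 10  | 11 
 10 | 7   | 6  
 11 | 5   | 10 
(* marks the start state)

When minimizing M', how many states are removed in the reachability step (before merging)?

No path from 9 leads to 0, 1, 3, 8; the other 8 states are all reachable.

4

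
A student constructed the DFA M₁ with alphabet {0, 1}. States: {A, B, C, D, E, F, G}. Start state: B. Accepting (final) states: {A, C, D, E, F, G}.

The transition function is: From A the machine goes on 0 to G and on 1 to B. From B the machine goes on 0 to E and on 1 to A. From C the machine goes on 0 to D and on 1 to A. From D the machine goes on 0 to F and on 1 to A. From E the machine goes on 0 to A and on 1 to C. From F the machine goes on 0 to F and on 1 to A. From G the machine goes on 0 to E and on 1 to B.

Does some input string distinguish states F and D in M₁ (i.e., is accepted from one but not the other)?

Every state is reachable, so we keep all 7.
Initial partition by acceptance: {A,C,D,E,F,G} | {B}.
Refine {A,C,D,E,F,G} on symbol 1: members go to different blocks, giving {C,D,E,F} and {A,G}.
On input 0, block {C,D,E,F} splits into {C,D,F} and {E}.
Refine {A,G} on symbol 0: members go to different blocks, giving {A} and {G}.
The partition is now stable with 5 blocks: {C,D,F} | {B} | {A} | {E} | {G}.
F and D lie in the same block of the stable partition, so they are equivalent — no string distinguishes them.

No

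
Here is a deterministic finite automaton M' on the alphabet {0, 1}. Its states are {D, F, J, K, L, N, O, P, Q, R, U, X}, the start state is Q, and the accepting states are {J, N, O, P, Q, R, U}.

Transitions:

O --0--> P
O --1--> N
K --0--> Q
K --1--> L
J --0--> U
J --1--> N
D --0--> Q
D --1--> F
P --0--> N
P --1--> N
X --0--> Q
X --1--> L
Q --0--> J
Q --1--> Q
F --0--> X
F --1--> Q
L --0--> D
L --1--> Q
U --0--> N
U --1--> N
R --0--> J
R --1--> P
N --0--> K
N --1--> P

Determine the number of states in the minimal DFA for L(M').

6

Reachable states from the start: {D,F,J,K,L,N,P,Q,U,X}. Unreachable: {O,R} — drop them.
P0 = {J,N,P,Q,U} | {D,F,K,L,X}.
Refine {J,N,P,Q,U} on symbol 0: members go to different blocks, giving {J,P,Q,U} and {N}.
On input 0, block {J,P,Q,U} splits into {J,Q} and {P,U}.
Split {J,Q} by δ(·,0) → {Q} and {J}.
Split {D,F,K,L,X} by δ(·,0) → {D,K,X} and {F,L}.
Stable partition: {Q} | {D,K,X} | {N} | {P,U} | {J} | {F,L} — 6 equivalence classes.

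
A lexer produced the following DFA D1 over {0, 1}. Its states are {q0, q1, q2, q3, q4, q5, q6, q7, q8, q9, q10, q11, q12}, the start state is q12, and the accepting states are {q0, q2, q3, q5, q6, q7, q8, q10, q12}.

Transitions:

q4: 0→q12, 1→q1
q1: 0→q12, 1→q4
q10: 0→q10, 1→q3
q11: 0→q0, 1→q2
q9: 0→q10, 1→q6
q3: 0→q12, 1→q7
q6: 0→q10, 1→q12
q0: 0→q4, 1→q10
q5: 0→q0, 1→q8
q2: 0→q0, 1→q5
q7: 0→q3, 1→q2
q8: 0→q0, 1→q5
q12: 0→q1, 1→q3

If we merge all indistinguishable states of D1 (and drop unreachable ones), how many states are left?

Reachable states from the start: {q0,q1,q2,q3,q4,q5,q7,q8,q10,q12}. Unreachable: {q6,q9,q11} — drop them.
Start with accepting vs non-accepting: {q0,q2,q3,q5,q7,q8,q10,q12} | {q1,q4}.
Split {q0,q2,q3,q5,q7,q8,q10,q12} by δ(·,0) → {q2,q3,q5,q7,q8,q10} and {q0,q12}.
Refine {q2,q3,q5,q7,q8,q10} on symbol 0: members go to different blocks, giving {q2,q3,q5,q8} and {q7,q10}.
On input 1, block {q2,q3,q5,q8} splits into {q2,q5,q8} and {q3}.
Refine {q0,q12} on symbol 1: members go to different blocks, giving {q0} and {q12}.
On input 0, block {q7,q10} splits into {q7} and {q10}.
Stable partition: {q2,q5,q8} | {q1,q4} | {q0} | {q7} | {q3} | {q12} | {q10} — 7 equivalence classes.

7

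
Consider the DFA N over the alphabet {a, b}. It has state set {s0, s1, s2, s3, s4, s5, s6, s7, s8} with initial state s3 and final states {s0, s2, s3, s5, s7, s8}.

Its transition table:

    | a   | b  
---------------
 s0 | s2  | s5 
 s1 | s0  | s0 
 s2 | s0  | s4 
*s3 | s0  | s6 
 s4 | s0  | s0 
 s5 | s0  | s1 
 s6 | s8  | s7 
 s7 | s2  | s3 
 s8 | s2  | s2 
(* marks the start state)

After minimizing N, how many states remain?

3

P0 = {s0,s2,s3,s5,s7,s8} | {s1,s4,s6}.
On input b, block {s0,s2,s3,s5,s7,s8} splits into {s0,s7,s8} and {s2,s3,s5}.
Stable partition: {s0,s7,s8} | {s1,s4,s6} | {s2,s3,s5} — 3 equivalence classes.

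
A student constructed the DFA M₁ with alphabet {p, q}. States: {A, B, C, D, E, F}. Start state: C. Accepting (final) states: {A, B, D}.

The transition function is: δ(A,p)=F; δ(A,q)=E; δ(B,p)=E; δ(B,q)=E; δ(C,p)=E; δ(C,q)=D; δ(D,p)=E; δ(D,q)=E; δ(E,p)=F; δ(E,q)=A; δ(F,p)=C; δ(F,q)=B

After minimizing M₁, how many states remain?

All states are reachable from the start state.
Start with accepting vs non-accepting: {A,B,D} | {C,E,F}.
The partition is now stable with 2 blocks: {A,B,D} | {C,E,F}.

2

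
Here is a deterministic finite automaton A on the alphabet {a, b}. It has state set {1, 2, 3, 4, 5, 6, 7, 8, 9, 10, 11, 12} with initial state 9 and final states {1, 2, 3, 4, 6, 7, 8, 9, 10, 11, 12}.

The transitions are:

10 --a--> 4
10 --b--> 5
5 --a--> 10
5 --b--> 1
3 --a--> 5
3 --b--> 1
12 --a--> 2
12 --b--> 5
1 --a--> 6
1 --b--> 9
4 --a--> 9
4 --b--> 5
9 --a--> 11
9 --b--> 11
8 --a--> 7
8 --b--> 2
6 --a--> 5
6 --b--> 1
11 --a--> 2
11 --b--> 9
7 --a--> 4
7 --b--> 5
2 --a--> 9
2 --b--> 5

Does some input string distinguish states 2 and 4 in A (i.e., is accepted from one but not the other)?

No

Reachable states from the start: {1,2,4,5,6,9,10,11}. Unreachable: {3,7,8,12} — drop them.
Initial partition by acceptance: {1,2,4,6,9,10,11} | {5}.
Refine {1,2,4,6,9,10,11} on symbol a: members go to different blocks, giving {1,2,4,9,10,11} and {6}.
On input a, block {1,2,4,9,10,11} splits into {2,4,9,10,11} and {1}.
On input b, block {2,4,9,10,11} splits into {2,4,10} and {9,11}.
On input a, block {2,4,10} splits into {2,4} and {10}.
Split {9,11} by δ(·,a) → {9} and {11}.
Stable partition: {2,4} | {5} | {6} | {1} | {9} | {10} | {11} — 7 equivalence classes.
2 and 4 lie in the same block of the stable partition, so they are equivalent — no string distinguishes them.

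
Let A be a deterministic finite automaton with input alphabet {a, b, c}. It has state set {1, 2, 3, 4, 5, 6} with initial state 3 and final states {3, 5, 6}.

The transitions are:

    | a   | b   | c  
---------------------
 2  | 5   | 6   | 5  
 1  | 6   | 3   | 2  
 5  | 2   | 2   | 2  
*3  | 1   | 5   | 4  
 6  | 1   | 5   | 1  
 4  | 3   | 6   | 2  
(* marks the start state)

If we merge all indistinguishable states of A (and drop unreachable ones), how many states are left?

Start with accepting vs non-accepting: {3,5,6} | {1,2,4}.
Refine {3,5,6} on symbol b: members go to different blocks, giving {3,6} and {5}.
On input a, block {1,2,4} splits into {1,4} and {2}.
The partition is now stable with 4 blocks: {3,6} | {1,4} | {5} | {2}.

4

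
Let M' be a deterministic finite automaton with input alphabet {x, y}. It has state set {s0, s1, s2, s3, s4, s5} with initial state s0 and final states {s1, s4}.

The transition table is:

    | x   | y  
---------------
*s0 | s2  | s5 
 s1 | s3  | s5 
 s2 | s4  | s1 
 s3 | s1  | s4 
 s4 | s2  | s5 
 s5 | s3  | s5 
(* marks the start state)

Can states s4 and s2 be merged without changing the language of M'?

No

P0 = {s1,s4} | {s0,s2,s3,s5}.
Split {s0,s2,s3,s5} by δ(·,x) → {s0,s5} and {s2,s3}.
No further refinement is possible. Final partition (3 blocks): {s1,s4} | {s0,s5} | {s2,s3}.
s4 and s2 end up in different blocks, so they are distinguishable. For instance, the string 'ε' is accepted from only s4.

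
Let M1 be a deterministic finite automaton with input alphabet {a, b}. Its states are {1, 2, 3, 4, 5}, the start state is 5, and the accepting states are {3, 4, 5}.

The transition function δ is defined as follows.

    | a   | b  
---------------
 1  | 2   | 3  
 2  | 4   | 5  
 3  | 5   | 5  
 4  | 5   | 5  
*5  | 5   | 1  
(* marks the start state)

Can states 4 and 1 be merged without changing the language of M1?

No

All states are reachable from the start state.
Initial partition by acceptance: {3,4,5} | {1,2}.
Split {3,4,5} by δ(·,b) → {3,4} and {5}.
On input a, block {1,2} splits into {1} and {2}.
The partition is now stable with 4 blocks: {3,4} | {1} | {5} | {2}.
4 and 1 end up in different blocks, so they are distinguishable. For instance, the string 'ε' is accepted from only 4.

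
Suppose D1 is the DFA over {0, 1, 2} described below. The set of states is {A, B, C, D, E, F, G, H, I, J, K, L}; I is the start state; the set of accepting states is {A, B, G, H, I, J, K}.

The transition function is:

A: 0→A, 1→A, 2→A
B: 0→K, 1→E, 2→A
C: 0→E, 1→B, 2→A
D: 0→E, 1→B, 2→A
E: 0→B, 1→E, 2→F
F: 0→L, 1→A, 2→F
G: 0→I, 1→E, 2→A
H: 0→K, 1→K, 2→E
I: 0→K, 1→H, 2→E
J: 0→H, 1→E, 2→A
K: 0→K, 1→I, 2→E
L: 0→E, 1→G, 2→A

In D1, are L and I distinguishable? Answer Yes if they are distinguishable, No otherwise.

States {C,D,J} cannot be reached from the start state, so discard them.
Initial partition by acceptance: {A,B,G,H,I,K} | {E,F,L}.
Refine {A,B,G,H,I,K} on symbol 1: members go to different blocks, giving {A,H,I,K} and {B,G}.
On input 2, block {A,H,I,K} splits into {H,I,K} and {A}.
On input 0, block {E,F,L} splits into {F,L} and {E}.
Split {F,L} by δ(·,0) → {F} and {L}.
No further refinement is possible. Final partition (6 blocks): {H,I,K} | {F} | {B,G} | {A} | {E} | {L}.
L and I end up in different blocks, so they are distinguishable. For instance, the string 'ε' is accepted from only I.

Yes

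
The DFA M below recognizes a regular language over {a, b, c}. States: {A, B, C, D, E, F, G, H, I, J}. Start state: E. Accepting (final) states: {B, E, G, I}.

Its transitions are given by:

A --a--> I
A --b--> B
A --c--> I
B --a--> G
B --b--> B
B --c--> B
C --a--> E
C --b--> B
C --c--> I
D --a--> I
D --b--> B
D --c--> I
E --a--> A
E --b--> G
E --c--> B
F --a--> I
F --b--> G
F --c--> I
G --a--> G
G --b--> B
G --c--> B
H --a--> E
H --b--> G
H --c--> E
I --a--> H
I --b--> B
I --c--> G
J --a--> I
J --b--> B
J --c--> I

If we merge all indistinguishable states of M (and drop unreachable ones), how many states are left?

First remove the unreachable states {C,D,F,J}; 6 states remain.
P0 = {B,E,G,I} | {A,H}.
Split {B,E,G,I} by δ(·,a) → {B,G} and {E,I}.
Stable partition: {B,G} | {A,H} | {E,I} — 3 equivalence classes.

3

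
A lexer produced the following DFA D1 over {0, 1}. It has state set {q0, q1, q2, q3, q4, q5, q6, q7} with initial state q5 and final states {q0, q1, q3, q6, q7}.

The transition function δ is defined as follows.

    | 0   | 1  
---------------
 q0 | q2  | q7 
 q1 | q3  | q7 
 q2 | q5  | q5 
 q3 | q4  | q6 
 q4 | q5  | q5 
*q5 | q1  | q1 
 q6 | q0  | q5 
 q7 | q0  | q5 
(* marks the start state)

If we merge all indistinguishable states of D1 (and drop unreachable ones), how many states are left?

5

Initial partition by acceptance: {q0,q1,q3,q6,q7} | {q2,q4,q5}.
Split {q0,q1,q3,q6,q7} by δ(·,0) → {q1,q6,q7} and {q0,q3}.
Split {q1,q6,q7} by δ(·,1) → {q6,q7} and {q1}.
On input 0, block {q2,q4,q5} splits into {q2,q4} and {q5}.
Stable partition: {q6,q7} | {q2,q4} | {q0,q3} | {q1} | {q5} — 5 equivalence classes.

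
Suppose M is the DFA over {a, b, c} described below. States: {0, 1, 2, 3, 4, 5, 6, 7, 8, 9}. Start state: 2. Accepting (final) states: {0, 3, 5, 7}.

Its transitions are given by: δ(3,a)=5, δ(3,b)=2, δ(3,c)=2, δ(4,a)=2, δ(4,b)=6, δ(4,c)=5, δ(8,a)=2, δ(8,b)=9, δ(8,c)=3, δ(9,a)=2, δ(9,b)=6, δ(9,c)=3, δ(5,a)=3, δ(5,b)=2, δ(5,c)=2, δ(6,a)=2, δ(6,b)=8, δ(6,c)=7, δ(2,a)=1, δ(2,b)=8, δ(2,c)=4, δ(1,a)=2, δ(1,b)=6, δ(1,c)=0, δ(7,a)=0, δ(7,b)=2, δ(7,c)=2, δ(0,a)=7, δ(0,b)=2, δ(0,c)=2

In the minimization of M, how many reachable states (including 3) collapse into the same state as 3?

4

All states are reachable from the start state.
Start with accepting vs non-accepting: {0,3,5,7} | {1,2,4,6,8,9}.
Split {1,2,4,6,8,9} by δ(·,c) → {1,4,6,8,9} and {2}.
No further refinement is possible. Final partition (3 blocks): {0,3,5,7} | {1,4,6,8,9} | {2}.
The equivalence class containing 3 is {0,3,5,7}, of size 4.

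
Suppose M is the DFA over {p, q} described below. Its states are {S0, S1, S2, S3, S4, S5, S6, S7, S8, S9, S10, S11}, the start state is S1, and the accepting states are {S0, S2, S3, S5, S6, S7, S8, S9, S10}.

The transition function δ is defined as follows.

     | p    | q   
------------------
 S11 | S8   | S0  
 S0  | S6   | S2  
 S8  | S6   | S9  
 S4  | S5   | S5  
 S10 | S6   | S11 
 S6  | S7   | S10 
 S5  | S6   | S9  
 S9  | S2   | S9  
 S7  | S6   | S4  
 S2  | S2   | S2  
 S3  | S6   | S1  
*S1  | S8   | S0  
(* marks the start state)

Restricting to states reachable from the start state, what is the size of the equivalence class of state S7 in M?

2

States {S3} cannot be reached from the start state, so discard them.
Initial partition by acceptance: {S0,S2,S5,S6,S7,S8,S9,S10} | {S1,S4,S11}.
On input q, block {S0,S2,S5,S6,S7,S8,S9,S10} splits into {S0,S2,S5,S6,S8,S9} and {S7,S10}.
Refine {S0,S2,S5,S6,S8,S9} on symbol p: members go to different blocks, giving {S0,S2,S5,S8,S9} and {S6}.
Split {S0,S2,S5,S8,S9} by δ(·,p) → {S0,S5,S8} and {S2,S9}.
No further refinement is possible. Final partition (5 blocks): {S0,S5,S8} | {S1,S4,S11} | {S7,S10} | {S6} | {S2,S9}.
State S7 belongs to the block {S7,S10}, which has 2 states.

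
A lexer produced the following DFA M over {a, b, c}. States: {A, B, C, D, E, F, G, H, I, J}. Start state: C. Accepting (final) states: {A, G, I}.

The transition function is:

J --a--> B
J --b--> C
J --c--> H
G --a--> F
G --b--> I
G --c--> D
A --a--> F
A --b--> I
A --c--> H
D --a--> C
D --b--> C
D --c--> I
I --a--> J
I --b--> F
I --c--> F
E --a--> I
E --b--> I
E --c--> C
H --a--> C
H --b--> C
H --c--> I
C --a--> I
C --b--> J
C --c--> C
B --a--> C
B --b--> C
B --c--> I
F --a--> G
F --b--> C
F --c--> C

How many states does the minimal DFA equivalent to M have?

6

States {A,E} cannot be reached from the start state, so discard them.
Start with accepting vs non-accepting: {G,I} | {B,C,D,F,H,J}.
Refine {G,I} on symbol b: members go to different blocks, giving {G} and {I}.
On input a, block {B,C,D,F,H,J} splits into {B,D,H,J} and {C} and {F}.
On input a, block {B,D,H,J} splits into {B,D,H} and {J}.
No further refinement is possible. Final partition (6 blocks): {G} | {B,D,H} | {I} | {C} | {F} | {J}.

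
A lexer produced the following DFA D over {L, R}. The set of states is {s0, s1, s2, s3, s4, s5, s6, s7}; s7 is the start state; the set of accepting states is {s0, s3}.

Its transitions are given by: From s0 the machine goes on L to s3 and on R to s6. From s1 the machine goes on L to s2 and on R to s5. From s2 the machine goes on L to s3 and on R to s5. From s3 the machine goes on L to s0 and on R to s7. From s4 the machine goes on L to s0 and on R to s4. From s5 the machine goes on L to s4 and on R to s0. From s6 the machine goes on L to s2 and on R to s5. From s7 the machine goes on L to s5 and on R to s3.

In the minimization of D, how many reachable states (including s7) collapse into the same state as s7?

First remove the unreachable states {s1}; 7 states remain.
Initial partition by acceptance: {s0,s3} | {s2,s4,s5,s6,s7}.
On input L, block {s2,s4,s5,s6,s7} splits into {s5,s6,s7} and {s2,s4}.
Split {s5,s6,s7} by δ(·,L) → {s5,s6} and {s7}.
On input R, block {s0,s3} splits into {s0} and {s3}.
Refine {s5,s6} on symbol R: members go to different blocks, giving {s5} and {s6}.
Refine {s2,s4} on symbol L: members go to different blocks, giving {s2} and {s4}.
No further refinement is possible. Final partition (7 blocks): {s0} | {s5} | {s2} | {s7} | {s3} | {s6} | {s4}.
The equivalence class containing s7 is {s7}, of size 1.

1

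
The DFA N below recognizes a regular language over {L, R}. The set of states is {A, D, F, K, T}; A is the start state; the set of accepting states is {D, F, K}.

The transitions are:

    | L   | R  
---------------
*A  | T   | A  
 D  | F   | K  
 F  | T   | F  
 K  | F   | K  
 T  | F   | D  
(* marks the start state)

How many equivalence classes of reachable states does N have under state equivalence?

All states are reachable from the start state.
P0 = {D,F,K} | {A,T}.
On input L, block {D,F,K} splits into {D,K} and {F}.
Refine {A,T} on symbol L: members go to different blocks, giving {T} and {A}.
Stable partition: {D,K} | {T} | {F} | {A} — 4 equivalence classes.

4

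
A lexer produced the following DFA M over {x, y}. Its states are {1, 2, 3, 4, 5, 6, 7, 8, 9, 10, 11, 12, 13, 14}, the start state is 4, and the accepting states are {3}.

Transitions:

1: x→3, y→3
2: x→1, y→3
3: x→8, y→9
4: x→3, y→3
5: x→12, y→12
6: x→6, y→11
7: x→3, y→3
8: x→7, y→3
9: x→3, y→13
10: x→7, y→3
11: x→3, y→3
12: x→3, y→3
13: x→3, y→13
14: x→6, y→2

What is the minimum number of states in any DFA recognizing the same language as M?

4

Reachable states from the start: {3,4,7,8,9,13}. Unreachable: {1,2,5,6,10,11,12,14} — drop them.
P0 = {3} | {4,7,8,9,13}.
Refine {4,7,8,9,13} on symbol x: members go to different blocks, giving {4,7,9,13} and {8}.
Split {4,7,9,13} by δ(·,y) → {4,7} and {9,13}.
No further refinement is possible. Final partition (4 blocks): {3} | {4,7} | {8} | {9,13}.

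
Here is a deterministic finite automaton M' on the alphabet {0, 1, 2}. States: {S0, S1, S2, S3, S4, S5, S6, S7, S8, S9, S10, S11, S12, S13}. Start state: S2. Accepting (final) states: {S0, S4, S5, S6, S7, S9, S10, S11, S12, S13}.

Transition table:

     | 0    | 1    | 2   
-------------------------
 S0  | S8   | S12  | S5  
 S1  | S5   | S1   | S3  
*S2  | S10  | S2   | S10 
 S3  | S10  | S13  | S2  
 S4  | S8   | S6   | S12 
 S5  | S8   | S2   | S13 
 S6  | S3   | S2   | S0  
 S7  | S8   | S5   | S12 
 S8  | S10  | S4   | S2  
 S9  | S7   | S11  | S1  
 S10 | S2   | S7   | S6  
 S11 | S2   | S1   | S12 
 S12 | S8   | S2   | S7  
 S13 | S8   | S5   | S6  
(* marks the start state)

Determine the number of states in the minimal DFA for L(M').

First remove the unreachable states {S1,S9,S11}; 11 states remain.
P0 = {S0,S4,S5,S6,S7,S10,S12,S13} | {S2,S3,S8}.
Refine {S0,S4,S5,S6,S7,S10,S12,S13} on symbol 1: members go to different blocks, giving {S0,S4,S7,S10,S13} and {S5,S6,S12}.
Split {S0,S4,S7,S10,S13} by δ(·,1) → {S0,S4,S7,S13} and {S10}.
Split {S2,S3,S8} by δ(·,1) → {S3,S8} and {S2}.
Stable partition: {S0,S4,S7,S13} | {S3,S8} | {S5,S6,S12} | {S10} | {S2} — 5 equivalence classes.

5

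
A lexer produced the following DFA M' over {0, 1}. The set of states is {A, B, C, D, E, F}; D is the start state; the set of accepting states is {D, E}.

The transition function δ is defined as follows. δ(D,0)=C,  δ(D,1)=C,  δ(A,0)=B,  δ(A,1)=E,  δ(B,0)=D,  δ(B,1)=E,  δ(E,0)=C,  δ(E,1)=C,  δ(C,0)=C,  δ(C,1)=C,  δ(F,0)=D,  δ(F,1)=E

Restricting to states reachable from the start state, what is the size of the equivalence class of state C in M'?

Reachable states from the start: {C,D}. Unreachable: {A,B,E,F} — drop them.
P0 = {D} | {C}.
No further refinement is possible. Final partition (2 blocks): {D} | {C}.
State C belongs to the block {C}, which has 1 states.

1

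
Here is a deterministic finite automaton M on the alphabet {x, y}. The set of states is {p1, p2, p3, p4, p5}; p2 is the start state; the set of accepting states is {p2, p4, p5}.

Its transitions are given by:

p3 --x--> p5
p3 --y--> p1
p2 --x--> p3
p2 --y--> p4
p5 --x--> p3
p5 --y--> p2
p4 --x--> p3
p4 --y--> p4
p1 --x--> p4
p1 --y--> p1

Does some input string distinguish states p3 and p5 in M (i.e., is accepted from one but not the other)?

Yes

All states are reachable from the start state.
P0 = {p2,p4,p5} | {p1,p3}.
No further refinement is possible. Final partition (2 blocks): {p2,p4,p5} | {p1,p3}.
p3 and p5 end up in different blocks, so they are distinguishable. For instance, the string 'ε' is accepted from only p5.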